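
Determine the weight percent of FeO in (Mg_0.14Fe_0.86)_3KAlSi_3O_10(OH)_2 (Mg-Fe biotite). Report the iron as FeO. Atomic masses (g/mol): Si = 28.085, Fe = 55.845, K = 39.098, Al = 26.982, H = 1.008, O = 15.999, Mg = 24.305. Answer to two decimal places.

Molar mass of (Mg_0.14Fe_0.86)_3KAlSi_3O_10(OH)_2 = 0.42·24.305 + 2.58·55.845 + 1·39.098 + 1·26.982 + 3·28.085 + 12·15.999 + 2·1.008 = 498.627 g/mol.
Each formula unit contains 2.58 Fe, equivalent to 2.58/1 = 2.5800 mol FeO.
M(FeO) = 1×55.845 + 1×15.999 = 71.844 g/mol.
Mass of FeO per formula unit = 2.5800 × 71.844 = 185.358 g.
FeO wt% = 185.358 / 498.627 × 100 = 37.17%.

37.17 wt%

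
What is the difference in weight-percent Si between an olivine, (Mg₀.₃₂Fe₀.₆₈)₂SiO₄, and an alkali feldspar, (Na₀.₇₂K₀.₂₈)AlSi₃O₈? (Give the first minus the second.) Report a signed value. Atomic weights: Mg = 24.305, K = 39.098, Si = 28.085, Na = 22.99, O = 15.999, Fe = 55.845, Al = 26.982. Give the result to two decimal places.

M((Mg₀.₃₂Fe₀.₆₈)₂SiO₄) = 183.585 g/mol, so wt% Si = 28.085/183.585 × 100 = 15.30%.
M((Na₀.₇₂K₀.₂₈)AlSi₃O₈) = 266.729 g/mol, so wt% Si = 84.255/266.729 × 100 = 31.59%.
15.30 − 31.59 = -16.29 pp.

-16.29 percentage points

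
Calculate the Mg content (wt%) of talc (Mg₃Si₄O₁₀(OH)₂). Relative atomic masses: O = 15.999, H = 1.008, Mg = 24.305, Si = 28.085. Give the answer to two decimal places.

19.23 wt%

M(Mg₃Si₄O₁₀(OH)₂) = 379.259 g/mol.
Mg contributes 3 × 24.305 = 72.915 g per mole.
72.915/379.259 = 0.1923 → 19.23%.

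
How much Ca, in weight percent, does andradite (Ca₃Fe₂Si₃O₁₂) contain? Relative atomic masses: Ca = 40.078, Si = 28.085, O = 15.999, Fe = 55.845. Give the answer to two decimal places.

23.66 weight percent

Formula mass = 3·40.078 + 2·55.845 + 3·28.085 + 12·15.999 = 508.167 g/mol, of which 120.234 g is Ca.
So Ca makes up 120.234/508.167 = 0.2366 of the mass, i.e. 23.66%.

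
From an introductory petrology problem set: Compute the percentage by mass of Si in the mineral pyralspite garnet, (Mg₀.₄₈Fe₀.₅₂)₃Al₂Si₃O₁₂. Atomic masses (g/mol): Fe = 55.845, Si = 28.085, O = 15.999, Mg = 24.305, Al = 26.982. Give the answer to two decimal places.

18.63 wt%

Formula mass = 1.44*24.305 + 1.56*55.845 + 2*26.982 + 3*28.085 + 12*15.999 = 452.324 g/mol, of which 84.255 g is Si.
So Si makes up 84.255/452.324 = 0.1863 of the mass, i.e. 18.63%.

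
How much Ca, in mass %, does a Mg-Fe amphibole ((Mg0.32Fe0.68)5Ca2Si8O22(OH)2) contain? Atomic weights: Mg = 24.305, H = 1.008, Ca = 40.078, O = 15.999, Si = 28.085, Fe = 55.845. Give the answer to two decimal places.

Molar mass of (Mg0.32Fe0.68)5Ca2Si8O22(OH)2: 1.60×24.305 + 3.40×55.845 + 2×40.078 + 8×28.085 + 24×15.999 + 2×1.008 = 919.589 g/mol.
Mass of Ca per formula unit: 2 × 40.078 = 80.156 g.
Weight fraction Ca = 80.156 / 919.589 = 0.0872.

8.72 mass %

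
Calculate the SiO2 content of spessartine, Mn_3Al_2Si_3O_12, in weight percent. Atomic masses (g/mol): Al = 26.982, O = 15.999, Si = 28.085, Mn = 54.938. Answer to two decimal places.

36.41 wt%

Formula mass = 495.021 g/mol.
3 Si → 3.0000 mol SiO2 per formula unit; M(SiO2) = 60.083, so SiO2 mass = 180.249 g.
180.249/495.021 × 100 = 36.41 wt%.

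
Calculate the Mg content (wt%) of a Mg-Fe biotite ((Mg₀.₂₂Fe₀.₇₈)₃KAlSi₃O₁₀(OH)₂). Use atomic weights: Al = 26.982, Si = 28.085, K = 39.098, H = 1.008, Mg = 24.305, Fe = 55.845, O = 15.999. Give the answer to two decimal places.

3.27 wt%

Molar mass of (Mg₀.₂₂Fe₀.₇₈)₃KAlSi₃O₁₀(OH)₂: 0.66·24.305 + 2.34·55.845 + 1·39.098 + 1·26.982 + 3·28.085 + 12·15.999 + 2·1.008 = 491.058 g/mol.
Mass of Mg per formula unit: 0.66 × 24.305 = 16.041 g.
Weight fraction Mg = 16.041 / 491.058 = 0.0327.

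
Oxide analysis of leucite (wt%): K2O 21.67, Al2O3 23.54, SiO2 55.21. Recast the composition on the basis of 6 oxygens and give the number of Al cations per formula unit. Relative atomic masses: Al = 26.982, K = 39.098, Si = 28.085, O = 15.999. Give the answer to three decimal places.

1.004 Al apfu

K2O: 21.67/94.195 = 0.23005 mol → 0.46010 mol K, 0.23005 mol O.
Al2O3: 23.54/101.961 = 0.23087 mol → 0.46174 mol Al, 0.69261 mol O.
SiO2: 55.21/60.083 = 0.91890 mol → 0.91890 mol Si, 1.83780 mol O.
Total oxygen = 2.76046 mol. Normalization factor = 6/2.76046 = 2.17355.
Al per 6 O = 0.46174 × 2.17355 = 1.004.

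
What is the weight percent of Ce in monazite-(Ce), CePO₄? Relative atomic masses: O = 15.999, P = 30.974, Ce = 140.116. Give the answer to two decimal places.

Formula mass = 1×140.116 + 1×30.974 + 4×15.999 = 235.086 g/mol, of which 140.116 g is Ce.
So Ce makes up 140.116/235.086 = 0.5960 of the mass, i.e. 59.60%.

59.60 weight percent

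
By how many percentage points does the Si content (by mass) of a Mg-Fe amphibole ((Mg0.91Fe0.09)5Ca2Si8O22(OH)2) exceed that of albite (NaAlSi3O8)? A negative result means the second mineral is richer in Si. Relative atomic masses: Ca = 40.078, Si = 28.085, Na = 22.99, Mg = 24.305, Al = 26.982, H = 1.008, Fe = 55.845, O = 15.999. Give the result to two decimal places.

Si in (Mg0.91Fe0.09)5Ca2Si8O22(OH)2: molar mass 826.546 g/mol; 8×28.085 = 224.680 g → 27.18 wt%.
Si in NaAlSi3O8: molar mass 262.219 g/mol; 3×28.085 = 84.255 g → 32.13 wt%.
Difference = 27.18 − 32.13 = -4.95 percentage points.

-4.95 percentage points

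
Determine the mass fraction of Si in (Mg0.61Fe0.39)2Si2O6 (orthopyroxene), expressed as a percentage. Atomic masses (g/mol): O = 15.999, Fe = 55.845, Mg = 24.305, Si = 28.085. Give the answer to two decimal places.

Formula mass = 1.22*24.305 + 0.78*55.845 + 2*28.085 + 6*15.999 = 225.375 g/mol, of which 56.170 g is Si.
So Si makes up 56.170/225.375 = 0.2492 of the mass, i.e. 24.92%.

24.92 mass %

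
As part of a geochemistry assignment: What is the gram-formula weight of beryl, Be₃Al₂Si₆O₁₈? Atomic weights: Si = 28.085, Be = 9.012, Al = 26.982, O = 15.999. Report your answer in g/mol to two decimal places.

M = 3*9.012 + 2*26.982 + 6*28.085 + 18*15.999

537.49 g/mol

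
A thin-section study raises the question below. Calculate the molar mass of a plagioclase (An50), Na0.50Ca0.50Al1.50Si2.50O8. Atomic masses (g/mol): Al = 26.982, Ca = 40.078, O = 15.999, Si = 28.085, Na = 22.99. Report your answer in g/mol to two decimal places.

M = 0.50*22.99 + 0.50*40.078 + 1.50*26.982 + 2.50*28.085 + 8*15.999

270.21 g/mol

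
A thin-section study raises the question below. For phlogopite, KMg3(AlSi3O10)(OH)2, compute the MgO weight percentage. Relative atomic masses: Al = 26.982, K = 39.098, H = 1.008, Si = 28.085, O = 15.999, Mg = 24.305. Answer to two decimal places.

28.98 wt%

Molar mass of KMg3(AlSi3O10)(OH)2 = 1×39.098 + 3×24.305 + 1×26.982 + 3×28.085 + 12×15.999 + 2×1.008 = 417.254 g/mol.
Each formula unit contains 3 Mg, equivalent to 3/1 = 3.0000 mol MgO.
M(MgO) = 1×24.305 + 1×15.999 = 40.304 g/mol.
Mass of MgO per formula unit = 3.0000 × 40.304 = 120.912 g.
MgO wt% = 120.912 / 417.254 × 100 = 28.98%.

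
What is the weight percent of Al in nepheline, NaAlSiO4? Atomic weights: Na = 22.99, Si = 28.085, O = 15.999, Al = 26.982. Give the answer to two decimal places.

Formula mass = 1×22.99 + 1×26.982 + 1×28.085 + 4×15.999 = 142.053 g/mol, of which 26.982 g is Al.
So Al makes up 26.982/142.053 = 0.1899 of the mass, i.e. 18.99%.

18.99 wt%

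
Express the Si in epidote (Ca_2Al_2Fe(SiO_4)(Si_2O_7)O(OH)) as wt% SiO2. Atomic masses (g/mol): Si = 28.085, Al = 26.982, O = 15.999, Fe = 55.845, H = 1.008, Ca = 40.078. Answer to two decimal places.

37.30 wt%

Formula mass = 483.215 g/mol.
3 Si → 3.0000 mol SiO2 per formula unit; M(SiO2) = 60.083, so SiO2 mass = 180.249 g.
180.249/483.215 × 100 = 37.30 wt%.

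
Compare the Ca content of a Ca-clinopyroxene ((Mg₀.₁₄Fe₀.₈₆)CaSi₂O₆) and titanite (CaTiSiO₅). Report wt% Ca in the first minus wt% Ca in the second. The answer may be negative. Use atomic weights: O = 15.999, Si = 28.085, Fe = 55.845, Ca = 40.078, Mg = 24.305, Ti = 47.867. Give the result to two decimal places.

-4.00 percentage points

Ca in (Mg₀.₁₄Fe₀.₈₆)CaSi₂O₆: molar mass 243.671 g/mol; 1×40.078 = 40.078 g → 16.45 wt%.
Ca in CaTiSiO₅: molar mass 196.025 g/mol; 1×40.078 = 40.078 g → 20.45 wt%.
Difference = 16.45 − 20.45 = -4.00 percentage points.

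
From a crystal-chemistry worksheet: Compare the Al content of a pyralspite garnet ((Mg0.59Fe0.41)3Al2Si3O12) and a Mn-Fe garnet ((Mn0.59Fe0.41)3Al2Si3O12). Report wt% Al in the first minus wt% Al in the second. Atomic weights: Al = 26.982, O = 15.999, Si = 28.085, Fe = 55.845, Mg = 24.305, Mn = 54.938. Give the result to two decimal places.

M((Mg0.59Fe0.41)3Al2Si3O12) = 441.916 g/mol, so wt% Al = 53.964/441.916 × 100 = 12.21%.
M((Mn0.59Fe0.41)3Al2Si3O12) = 496.137 g/mol, so wt% Al = 53.964/496.137 × 100 = 10.88%.
12.21 − 10.88 = 1.33 pp.

1.33 percentage points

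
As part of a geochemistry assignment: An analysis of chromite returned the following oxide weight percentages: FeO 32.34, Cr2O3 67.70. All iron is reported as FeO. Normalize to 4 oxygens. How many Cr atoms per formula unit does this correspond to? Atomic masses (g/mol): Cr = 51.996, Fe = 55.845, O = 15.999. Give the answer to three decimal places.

1.995 Cr apfu

FeO: 32.34/71.844 = 0.45014 mol → 0.45014 mol Fe, 0.45014 mol O.
Cr2O3: 67.70/151.989 = 0.44543 mol → 0.89086 mol Cr, 1.33629 mol O.
Total oxygen = 1.78643 mol. Normalization factor = 4/1.78643 = 2.23910.
Cr per 4 O = 0.89086 × 2.23910 = 1.995.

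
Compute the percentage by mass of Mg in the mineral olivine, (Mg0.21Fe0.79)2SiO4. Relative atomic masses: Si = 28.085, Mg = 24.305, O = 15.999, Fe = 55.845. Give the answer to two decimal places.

Molar mass of (Mg0.21Fe0.79)2SiO4: 0.42·24.305 + 1.58·55.845 + 1·28.085 + 4·15.999 = 190.524 g/mol.
Mass of Mg per formula unit: 0.42 × 24.305 = 10.208 g.
Weight fraction Mg = 10.208 / 190.524 = 0.0536.

5.36 wt%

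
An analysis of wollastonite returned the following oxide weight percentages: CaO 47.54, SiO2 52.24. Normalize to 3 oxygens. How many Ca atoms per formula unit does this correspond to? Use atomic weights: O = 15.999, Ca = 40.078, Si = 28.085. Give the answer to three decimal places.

47.54 wt% CaO ÷ 56.077 g/mol = 0.84776 mol, giving 0.84776 Ca and 0.84776 O.
52.24 wt% SiO2 ÷ 60.083 g/mol = 0.86946 mol, giving 0.86946 Si and 1.73892 O.
Oxygen sums to 2.58668; scaling by 3/2.58668 = 1.15979 puts the formula on 3 O.
Ca: 0.84776 × 1.15979 = 0.983 atoms per formula unit.

0.983 Ca apfu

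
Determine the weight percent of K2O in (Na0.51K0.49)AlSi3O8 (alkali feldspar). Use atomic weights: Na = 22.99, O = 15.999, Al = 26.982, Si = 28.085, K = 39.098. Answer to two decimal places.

8.54 wt%

Molar mass of (Na0.51K0.49)AlSi3O8 = 0.51*22.99 + 0.49*39.098 + 1*26.982 + 3*28.085 + 8*15.999 = 270.112 g/mol.
Each formula unit contains 0.49 K, equivalent to 0.49/2 = 0.2450 mol K2O.
M(K2O) = 2×39.098 + 1×15.999 = 94.195 g/mol.
Mass of K2O per formula unit = 0.2450 × 94.195 = 23.078 g.
K2O wt% = 23.078 / 270.112 × 100 = 8.54%.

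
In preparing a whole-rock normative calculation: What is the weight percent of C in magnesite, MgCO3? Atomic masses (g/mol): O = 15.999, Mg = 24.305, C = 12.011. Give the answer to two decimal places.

M(MgCO3) = 84.313 g/mol.
C contributes 1 × 12.011 = 12.011 g per mole.
12.011/84.313 = 0.1425 → 14.25%.

14.25 wt%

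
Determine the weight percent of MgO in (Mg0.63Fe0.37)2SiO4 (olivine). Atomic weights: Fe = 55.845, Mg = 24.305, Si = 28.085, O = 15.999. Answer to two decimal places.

30.96 wt%

Formula mass = 164.031 g/mol.
1.26 Mg → 1.2600 mol MgO per formula unit; M(MgO) = 40.304, so MgO mass = 50.783 g.
50.783/164.031 × 100 = 30.96 wt%.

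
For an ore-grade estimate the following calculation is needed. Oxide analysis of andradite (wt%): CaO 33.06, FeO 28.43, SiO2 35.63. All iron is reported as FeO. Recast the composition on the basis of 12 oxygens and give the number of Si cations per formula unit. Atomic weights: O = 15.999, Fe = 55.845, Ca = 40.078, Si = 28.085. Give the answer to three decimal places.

33.06 wt% CaO ÷ 56.077 g/mol = 0.58955 mol, giving 0.58955 Ca and 0.58955 O.
28.43 wt% FeO ÷ 71.844 g/mol = 0.39572 mol, giving 0.39572 Fe and 0.39572 O.
35.63 wt% SiO2 ÷ 60.083 g/mol = 0.59301 mol, giving 0.59301 Si and 1.18602 O.
Oxygen sums to 2.17129; scaling by 12/2.17129 = 5.52667 puts the formula on 12 O.
Si: 0.59301 × 5.52667 = 3.277 atoms per formula unit.

3.277 Si apfu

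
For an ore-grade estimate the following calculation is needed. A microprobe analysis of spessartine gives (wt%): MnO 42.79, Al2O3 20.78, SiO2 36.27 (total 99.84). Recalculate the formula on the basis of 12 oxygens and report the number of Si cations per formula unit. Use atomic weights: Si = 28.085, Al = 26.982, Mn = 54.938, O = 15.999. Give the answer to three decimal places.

2.991 Si apfu

42.79 wt% MnO ÷ 70.937 g/mol = 0.60321 mol, giving 0.60321 Mn and 0.60321 O.
20.78 wt% Al2O3 ÷ 101.961 g/mol = 0.20380 mol, giving 0.40760 Al and 0.61140 O.
36.27 wt% SiO2 ÷ 60.083 g/mol = 0.60366 mol, giving 0.60366 Si and 1.20732 O.
Oxygen sums to 2.42193; scaling by 12/2.42193 = 4.95473 puts the formula on 12 O.
Si: 0.60366 × 4.95473 = 2.991 atoms per formula unit.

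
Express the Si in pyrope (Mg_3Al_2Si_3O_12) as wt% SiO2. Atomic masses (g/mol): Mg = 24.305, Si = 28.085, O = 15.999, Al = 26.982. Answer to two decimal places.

44.71 wt%

Formula mass = 403.122 g/mol.
3 Si → 3.0000 mol SiO2 per formula unit; M(SiO2) = 60.083, so SiO2 mass = 180.249 g.
180.249/403.122 × 100 = 44.71 wt%.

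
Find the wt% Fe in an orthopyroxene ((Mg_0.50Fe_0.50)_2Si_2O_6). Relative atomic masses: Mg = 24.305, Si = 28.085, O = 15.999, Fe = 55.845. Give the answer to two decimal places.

Molar mass of (Mg_0.50Fe_0.50)_2Si_2O_6: 1*24.305 + 1*55.845 + 2*28.085 + 6*15.999 = 232.314 g/mol.
Mass of Fe per formula unit: 1 × 55.845 = 55.845 g.
Weight fraction Fe = 55.845 / 232.314 = 0.2404.

24.04 wt%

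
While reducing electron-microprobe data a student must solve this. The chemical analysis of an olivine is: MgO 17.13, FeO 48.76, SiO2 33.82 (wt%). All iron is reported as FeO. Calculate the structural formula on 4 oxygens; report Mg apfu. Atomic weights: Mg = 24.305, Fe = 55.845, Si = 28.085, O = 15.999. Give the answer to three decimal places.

0.763 Mg apfu

17.13 wt% MgO ÷ 40.304 g/mol = 0.42502 mol, giving 0.42502 Mg and 0.42502 O.
48.76 wt% FeO ÷ 71.844 g/mol = 0.67869 mol, giving 0.67869 Fe and 0.67869 O.
33.82 wt% SiO2 ÷ 60.083 g/mol = 0.56289 mol, giving 0.56289 Si and 1.12578 O.
Oxygen sums to 2.22949; scaling by 4/2.22949 = 1.79413 puts the formula on 4 O.
Mg: 0.42502 × 1.79413 = 0.763 atoms per formula unit.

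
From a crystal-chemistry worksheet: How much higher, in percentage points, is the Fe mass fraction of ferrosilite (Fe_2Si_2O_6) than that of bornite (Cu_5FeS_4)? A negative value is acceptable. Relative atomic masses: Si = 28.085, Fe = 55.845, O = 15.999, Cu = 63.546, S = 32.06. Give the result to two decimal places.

First mineral: 111.690 g Fe in 263.854 g formula = 42.33 wt% Fe.
Second mineral: 55.845 g Fe in 501.815 g formula = 11.13 wt% Fe.
42.33% − 11.13% gives a difference of 31.20 percentage points.

31.20 percentage points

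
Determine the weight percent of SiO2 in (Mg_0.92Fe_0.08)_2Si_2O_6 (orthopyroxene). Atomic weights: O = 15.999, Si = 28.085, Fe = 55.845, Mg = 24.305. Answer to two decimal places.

Molar mass of (Mg_0.92Fe_0.08)_2Si_2O_6 = 1.84·24.305 + 0.16·55.845 + 2·28.085 + 6·15.999 = 205.820 g/mol.
Each formula unit contains 2 Si, equivalent to 2/1 = 2.0000 mol SiO2.
M(SiO2) = 1×28.085 + 2×15.999 = 60.083 g/mol.
Mass of SiO2 per formula unit = 2.0000 × 60.083 = 120.166 g.
SiO2 wt% = 120.166 / 205.820 × 100 = 58.38%.

58.38 wt%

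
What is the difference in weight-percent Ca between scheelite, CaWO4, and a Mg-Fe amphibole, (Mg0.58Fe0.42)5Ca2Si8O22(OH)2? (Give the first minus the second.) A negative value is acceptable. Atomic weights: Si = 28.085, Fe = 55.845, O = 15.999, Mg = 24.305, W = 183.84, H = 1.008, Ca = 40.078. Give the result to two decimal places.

4.80 percentage points

Ca in CaWO4: molar mass 287.914 g/mol; 1×40.078 = 40.078 g → 13.92 wt%.
Ca in (Mg0.58Fe0.42)5Ca2Si8O22(OH)2: molar mass 878.587 g/mol; 2×40.078 = 80.156 g → 9.12 wt%.
Difference = 13.92 − 9.12 = 4.80 percentage points.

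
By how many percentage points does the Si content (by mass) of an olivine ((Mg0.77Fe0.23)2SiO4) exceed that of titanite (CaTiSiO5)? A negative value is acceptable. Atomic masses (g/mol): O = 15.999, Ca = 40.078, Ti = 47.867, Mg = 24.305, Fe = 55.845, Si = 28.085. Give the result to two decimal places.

3.77 percentage points

M((Mg0.77Fe0.23)2SiO4) = 155.199 g/mol, so wt% Si = 28.085/155.199 × 100 = 18.10%.
M(CaTiSiO5) = 196.025 g/mol, so wt% Si = 28.085/196.025 × 100 = 14.33%.
18.10 − 14.33 = 3.77 pp.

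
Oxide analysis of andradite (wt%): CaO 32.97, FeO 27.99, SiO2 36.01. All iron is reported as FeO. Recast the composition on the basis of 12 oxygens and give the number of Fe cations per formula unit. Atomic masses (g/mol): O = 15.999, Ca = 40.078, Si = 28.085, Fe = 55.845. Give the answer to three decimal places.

2.148 Fe apfu

CaO (M=56.077): mol = 0.58794; Ca = 0.58794, O = 0.58794.
FeO (M=71.844): mol = 0.38959; Fe = 0.38959, O = 0.38959.
SiO2 (M=60.083): mol = 0.59934; Si = 0.59934, O = 1.19868.
ΣO = 2.17621; factor = 12/ΣO = 5.51417.
Fe apfu = 0.38959 × 5.51417 = 2.148.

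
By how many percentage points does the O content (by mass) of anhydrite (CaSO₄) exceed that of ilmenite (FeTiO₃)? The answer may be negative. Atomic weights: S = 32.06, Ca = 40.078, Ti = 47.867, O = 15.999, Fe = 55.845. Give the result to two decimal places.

M(CaSO₄) = 136.134 g/mol, so wt% O = 63.996/136.134 × 100 = 47.01%.
M(FeTiO₃) = 151.709 g/mol, so wt% O = 47.997/151.709 × 100 = 31.64%.
47.01 − 31.64 = 15.37 pp.

15.37 percentage points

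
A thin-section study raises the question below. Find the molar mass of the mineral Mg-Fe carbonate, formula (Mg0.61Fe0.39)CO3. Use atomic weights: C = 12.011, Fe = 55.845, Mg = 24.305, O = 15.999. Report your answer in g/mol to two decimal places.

M = 0.61×24.305 + 0.39×55.845 + 1×12.011 + 3×15.999

96.61 g/mol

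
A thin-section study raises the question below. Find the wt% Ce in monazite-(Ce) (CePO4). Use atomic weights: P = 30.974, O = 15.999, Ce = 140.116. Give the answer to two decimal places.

59.60 mass %

Formula mass = 1·140.116 + 1·30.974 + 4·15.999 = 235.086 g/mol, of which 140.116 g is Ce.
So Ce makes up 140.116/235.086 = 0.5960 of the mass, i.e. 59.60%.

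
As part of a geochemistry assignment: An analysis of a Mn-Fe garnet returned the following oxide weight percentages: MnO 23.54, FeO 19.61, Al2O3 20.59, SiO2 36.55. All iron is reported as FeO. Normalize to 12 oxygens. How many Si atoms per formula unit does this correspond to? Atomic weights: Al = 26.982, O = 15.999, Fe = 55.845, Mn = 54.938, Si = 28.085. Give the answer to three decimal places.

MnO: 23.54/70.937 = 0.33184 mol → 0.33184 mol Mn, 0.33184 mol O.
FeO: 19.61/71.844 = 0.27295 mol → 0.27295 mol Fe, 0.27295 mol O.
Al2O3: 20.59/101.961 = 0.20194 mol → 0.40388 mol Al, 0.60582 mol O.
SiO2: 36.55/60.083 = 0.60833 mol → 0.60833 mol Si, 1.21666 mol O.
Total oxygen = 2.42727 mol. Normalization factor = 12/2.42727 = 4.94383.
Si per 12 O = 0.60833 × 4.94383 = 3.007.

3.007 Si apfu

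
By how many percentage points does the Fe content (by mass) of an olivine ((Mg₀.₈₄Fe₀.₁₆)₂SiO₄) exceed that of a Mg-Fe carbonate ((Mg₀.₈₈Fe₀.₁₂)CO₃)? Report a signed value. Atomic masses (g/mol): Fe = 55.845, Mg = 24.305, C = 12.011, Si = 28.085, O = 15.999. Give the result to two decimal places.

M((Mg₀.₈₄Fe₀.₁₆)₂SiO₄) = 150.784 g/mol, so wt% Fe = 17.870/150.784 × 100 = 11.85%.
M((Mg₀.₈₈Fe₀.₁₂)CO₃) = 88.098 g/mol, so wt% Fe = 6.701/88.098 × 100 = 7.61%.
11.85 − 7.61 = 4.24 pp.

4.24 percentage points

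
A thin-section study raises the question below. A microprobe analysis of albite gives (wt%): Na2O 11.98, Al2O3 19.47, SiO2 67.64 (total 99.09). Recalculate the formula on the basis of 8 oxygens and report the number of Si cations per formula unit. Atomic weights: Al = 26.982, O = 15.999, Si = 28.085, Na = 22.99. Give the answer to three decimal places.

Na2O: 11.98/61.979 = 0.19329 mol → 0.38658 mol Na, 0.19329 mol O.
Al2O3: 19.47/101.961 = 0.19096 mol → 0.38192 mol Al, 0.57288 mol O.
SiO2: 67.64/60.083 = 1.12578 mol → 1.12578 mol Si, 2.25156 mol O.
Total oxygen = 3.01773 mol. Normalization factor = 8/3.01773 = 2.65100.
Si per 8 O = 1.12578 × 2.65100 = 2.984.

2.984 Si apfu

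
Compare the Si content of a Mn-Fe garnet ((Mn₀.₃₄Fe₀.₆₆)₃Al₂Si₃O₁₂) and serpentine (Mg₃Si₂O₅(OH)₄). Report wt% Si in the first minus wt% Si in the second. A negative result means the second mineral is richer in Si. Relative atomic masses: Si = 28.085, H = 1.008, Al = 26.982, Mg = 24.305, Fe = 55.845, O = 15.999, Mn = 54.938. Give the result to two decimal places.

M((Mn₀.₃₄Fe₀.₆₆)₃Al₂Si₃O₁₂) = 496.817 g/mol, so wt% Si = 84.255/496.817 × 100 = 16.96%.
M(Mg₃Si₂O₅(OH)₄) = 277.108 g/mol, so wt% Si = 56.170/277.108 × 100 = 20.27%.
16.96 − 20.27 = -3.31 pp.

-3.31 percentage points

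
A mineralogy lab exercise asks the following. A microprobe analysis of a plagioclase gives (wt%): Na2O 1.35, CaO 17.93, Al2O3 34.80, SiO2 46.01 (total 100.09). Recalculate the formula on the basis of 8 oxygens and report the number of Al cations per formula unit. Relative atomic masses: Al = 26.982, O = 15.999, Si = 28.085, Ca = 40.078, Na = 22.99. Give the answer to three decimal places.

1.885 Al apfu

Na2O (M=61.979): mol = 0.02178; Na = 0.04356, O = 0.02178.
CaO (M=56.077): mol = 0.31974; Ca = 0.31974, O = 0.31974.
Al2O3 (M=101.961): mol = 0.34131; Al = 0.68262, O = 1.02393.
SiO2 (M=60.083): mol = 0.76577; Si = 0.76577, O = 1.53154.
ΣO = 2.89699; factor = 8/ΣO = 2.76149.
Al apfu = 0.68262 × 2.76149 = 1.885.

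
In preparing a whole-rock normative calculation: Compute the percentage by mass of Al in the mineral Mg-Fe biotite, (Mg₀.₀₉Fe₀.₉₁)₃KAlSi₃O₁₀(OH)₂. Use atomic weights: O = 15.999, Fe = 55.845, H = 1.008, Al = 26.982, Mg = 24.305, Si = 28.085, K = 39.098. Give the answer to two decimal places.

5.36 weight percent

M((Mg₀.₀₉Fe₀.₉₁)₃KAlSi₃O₁₀(OH)₂) = 503.358 g/mol.
Al contributes 1 × 26.982 = 26.982 g per mole.
26.982/503.358 = 0.0536 → 5.36%.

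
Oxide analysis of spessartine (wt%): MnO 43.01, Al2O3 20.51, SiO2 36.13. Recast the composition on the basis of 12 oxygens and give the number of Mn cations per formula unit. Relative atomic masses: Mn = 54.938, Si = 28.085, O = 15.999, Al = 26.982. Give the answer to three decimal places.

3.016 Mn apfu

MnO (M=70.937): mol = 0.60631; Mn = 0.60631, O = 0.60631.
Al2O3 (M=101.961): mol = 0.20116; Al = 0.40232, O = 0.60348.
SiO2 (M=60.083): mol = 0.60133; Si = 0.60133, O = 1.20266.
ΣO = 2.41245; factor = 12/ΣO = 4.97420.
Mn apfu = 0.60631 × 4.97420 = 3.016.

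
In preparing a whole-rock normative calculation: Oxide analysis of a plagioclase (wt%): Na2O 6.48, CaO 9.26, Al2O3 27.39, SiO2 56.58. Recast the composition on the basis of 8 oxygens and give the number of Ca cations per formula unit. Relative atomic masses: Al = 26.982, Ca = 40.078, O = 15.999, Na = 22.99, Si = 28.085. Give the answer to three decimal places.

Na2O (M=61.979): mol = 0.10455; Na = 0.20910, O = 0.10455.
CaO (M=56.077): mol = 0.16513; Ca = 0.16513, O = 0.16513.
Al2O3 (M=101.961): mol = 0.26863; Al = 0.53726, O = 0.80589.
SiO2 (M=60.083): mol = 0.94170; Si = 0.94170, O = 1.88340.
ΣO = 2.95897; factor = 8/ΣO = 2.70364.
Ca apfu = 0.16513 × 2.70364 = 0.446.

0.446 Ca apfu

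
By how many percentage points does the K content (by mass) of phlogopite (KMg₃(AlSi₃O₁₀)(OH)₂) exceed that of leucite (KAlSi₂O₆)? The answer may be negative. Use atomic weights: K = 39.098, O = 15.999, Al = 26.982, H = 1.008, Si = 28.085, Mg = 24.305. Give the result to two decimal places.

-8.54 percentage points

First mineral: 39.098 g K in 417.254 g formula = 9.37 wt% K.
Second mineral: 39.098 g K in 218.244 g formula = 17.91 wt% K.
9.37% − 17.91% gives a difference of -8.54 percentage points.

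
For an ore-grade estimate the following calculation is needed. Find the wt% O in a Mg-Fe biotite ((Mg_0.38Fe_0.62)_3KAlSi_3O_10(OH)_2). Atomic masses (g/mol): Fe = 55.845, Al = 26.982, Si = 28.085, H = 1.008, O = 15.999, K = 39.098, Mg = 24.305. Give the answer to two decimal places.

Molar mass of (Mg_0.38Fe_0.62)_3KAlSi_3O_10(OH)_2: 1.14·24.305 + 1.86·55.845 + 1·39.098 + 1·26.982 + 3·28.085 + 12·15.999 + 2·1.008 = 475.918 g/mol.
Mass of O per formula unit: 12 × 15.999 = 191.988 g.
Weight fraction O = 191.988 / 475.918 = 0.4034.

40.34 mass %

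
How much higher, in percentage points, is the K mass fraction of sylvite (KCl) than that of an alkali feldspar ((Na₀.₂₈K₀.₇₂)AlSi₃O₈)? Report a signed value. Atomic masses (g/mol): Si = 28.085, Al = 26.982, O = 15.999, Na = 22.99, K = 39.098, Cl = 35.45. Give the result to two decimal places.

42.17 percentage points

First mineral: 39.098 g K in 74.548 g formula = 52.45 wt% K.
Second mineral: 28.151 g K in 273.817 g formula = 10.28 wt% K.
52.45% − 10.28% gives a difference of 42.17 percentage points.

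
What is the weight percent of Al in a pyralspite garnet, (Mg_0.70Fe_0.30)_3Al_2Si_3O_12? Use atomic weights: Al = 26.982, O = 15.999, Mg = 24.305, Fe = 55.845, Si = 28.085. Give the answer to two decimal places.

12.51 wt%

Molar mass of (Mg_0.70Fe_0.30)_3Al_2Si_3O_12: 2.10·24.305 + 0.90·55.845 + 2·26.982 + 3·28.085 + 12·15.999 = 431.508 g/mol.
Mass of Al per formula unit: 2 × 26.982 = 53.964 g.
Weight fraction Al = 53.964 / 431.508 = 0.1251.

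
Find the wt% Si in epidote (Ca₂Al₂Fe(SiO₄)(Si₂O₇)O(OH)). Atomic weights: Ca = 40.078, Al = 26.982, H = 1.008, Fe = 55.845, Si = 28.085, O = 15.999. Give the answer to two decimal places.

Formula mass = 2*40.078 + 2*26.982 + 1*55.845 + 3*28.085 + 13*15.999 + 1*1.008 = 483.215 g/mol, of which 84.255 g is Si.
So Si makes up 84.255/483.215 = 0.1744 of the mass, i.e. 17.44%.

17.44 weight percent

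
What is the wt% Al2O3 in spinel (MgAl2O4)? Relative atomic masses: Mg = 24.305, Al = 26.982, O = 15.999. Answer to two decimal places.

71.67 wt%

Formula mass = 142.265 g/mol.
2 Al → 1.0000 mol Al2O3 per formula unit; M(Al2O3) = 101.961, so Al2O3 mass = 101.961 g.
101.961/142.265 × 100 = 71.67 wt%.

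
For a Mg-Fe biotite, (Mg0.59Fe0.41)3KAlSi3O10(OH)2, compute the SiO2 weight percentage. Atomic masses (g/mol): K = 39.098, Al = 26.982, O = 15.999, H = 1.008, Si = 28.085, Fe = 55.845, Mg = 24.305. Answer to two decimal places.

39.52 wt%

Molar mass of (Mg0.59Fe0.41)3KAlSi3O10(OH)2 = 1.77×24.305 + 1.23×55.845 + 1×39.098 + 1×26.982 + 3×28.085 + 12×15.999 + 2×1.008 = 456.048 g/mol.
Each formula unit contains 3 Si, equivalent to 3/1 = 3.0000 mol SiO2.
M(SiO2) = 1×28.085 + 2×15.999 = 60.083 g/mol.
Mass of SiO2 per formula unit = 3.0000 × 60.083 = 180.249 g.
SiO2 wt% = 180.249 / 456.048 × 100 = 39.52%.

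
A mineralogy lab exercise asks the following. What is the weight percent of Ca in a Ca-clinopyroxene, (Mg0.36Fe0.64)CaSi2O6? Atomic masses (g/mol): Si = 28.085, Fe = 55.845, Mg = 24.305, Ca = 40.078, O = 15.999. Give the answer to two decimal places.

16.93 weight percent

M((Mg0.36Fe0.64)CaSi2O6) = 236.733 g/mol.
Ca contributes 1 × 40.078 = 40.078 g per mole.
40.078/236.733 = 0.1693 → 16.93%.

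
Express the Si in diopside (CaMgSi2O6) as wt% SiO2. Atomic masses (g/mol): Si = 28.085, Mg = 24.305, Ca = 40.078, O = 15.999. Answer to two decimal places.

55.49 wt%

Formula mass = 216.547 g/mol.
2 Si → 2.0000 mol SiO2 per formula unit; M(SiO2) = 60.083, so SiO2 mass = 120.166 g.
120.166/216.547 × 100 = 55.49 wt%.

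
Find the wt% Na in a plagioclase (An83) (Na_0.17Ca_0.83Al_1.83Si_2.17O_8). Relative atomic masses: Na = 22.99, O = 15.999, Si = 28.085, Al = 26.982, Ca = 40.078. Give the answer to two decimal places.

1.42 weight percent

Formula mass = 0.17·22.99 + 0.83·40.078 + 1.83·26.982 + 2.17·28.085 + 8·15.999 = 275.487 g/mol, of which 3.908 g is Na.
So Na makes up 3.908/275.487 = 0.0142 of the mass, i.e. 1.42%.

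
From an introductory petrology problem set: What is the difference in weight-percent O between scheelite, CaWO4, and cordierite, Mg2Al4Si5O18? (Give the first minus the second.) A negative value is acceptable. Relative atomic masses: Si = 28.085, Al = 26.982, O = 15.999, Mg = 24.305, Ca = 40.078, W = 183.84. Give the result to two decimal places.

M(CaWO4) = 287.914 g/mol, so wt% O = 63.996/287.914 × 100 = 22.23%.
M(Mg2Al4Si5O18) = 584.945 g/mol, so wt% O = 287.982/584.945 × 100 = 49.23%.
22.23 − 49.23 = -27.00 pp.

-27.00 percentage points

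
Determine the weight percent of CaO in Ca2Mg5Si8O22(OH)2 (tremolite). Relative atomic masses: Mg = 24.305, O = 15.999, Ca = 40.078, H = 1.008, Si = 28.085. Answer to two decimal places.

13.81 wt%

Molar mass of Ca2Mg5Si8O22(OH)2 = 2·40.078 + 5·24.305 + 8·28.085 + 24·15.999 + 2·1.008 = 812.353 g/mol.
Each formula unit contains 2 Ca, equivalent to 2/1 = 2.0000 mol CaO.
M(CaO) = 1×40.078 + 1×15.999 = 56.077 g/mol.
Mass of CaO per formula unit = 2.0000 × 56.077 = 112.154 g.
CaO wt% = 112.154 / 812.353 × 100 = 13.81%.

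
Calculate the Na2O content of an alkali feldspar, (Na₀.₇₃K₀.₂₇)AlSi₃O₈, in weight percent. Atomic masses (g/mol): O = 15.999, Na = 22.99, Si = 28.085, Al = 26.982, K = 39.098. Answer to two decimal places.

Molar mass of (Na₀.₇₃K₀.₂₇)AlSi₃O₈ = 0.73*22.99 + 0.27*39.098 + 1*26.982 + 3*28.085 + 8*15.999 = 266.568 g/mol.
Each formula unit contains 0.73 Na, equivalent to 0.73/2 = 0.3650 mol Na2O.
M(Na2O) = 2×22.99 + 1×15.999 = 61.979 g/mol.
Mass of Na2O per formula unit = 0.3650 × 61.979 = 22.622 g.
Na2O wt% = 22.622 / 266.568 × 100 = 8.49%.

8.49 wt%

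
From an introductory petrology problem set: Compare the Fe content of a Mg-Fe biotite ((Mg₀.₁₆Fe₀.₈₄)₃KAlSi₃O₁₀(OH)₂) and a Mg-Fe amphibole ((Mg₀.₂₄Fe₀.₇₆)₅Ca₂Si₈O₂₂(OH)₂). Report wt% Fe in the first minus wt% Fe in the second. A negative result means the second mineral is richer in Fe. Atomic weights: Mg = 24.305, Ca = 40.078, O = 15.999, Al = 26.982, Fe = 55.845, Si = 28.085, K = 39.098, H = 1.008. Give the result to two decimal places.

M((Mg₀.₁₆Fe₀.₈₄)₃KAlSi₃O₁₀(OH)₂) = 496.735 g/mol, so wt% Fe = 140.729/496.735 × 100 = 28.33%.
M((Mg₀.₂₄Fe₀.₇₆)₅Ca₂Si₈O₂₂(OH)₂) = 932.205 g/mol, so wt% Fe = 212.211/932.205 × 100 = 22.76%.
28.33 − 22.76 = 5.57 pp.

5.57 percentage points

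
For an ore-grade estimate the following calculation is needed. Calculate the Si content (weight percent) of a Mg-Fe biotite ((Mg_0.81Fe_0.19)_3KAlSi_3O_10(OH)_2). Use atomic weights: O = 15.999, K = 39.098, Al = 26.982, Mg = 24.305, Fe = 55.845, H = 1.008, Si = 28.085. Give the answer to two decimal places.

19.36 weight percent

Formula mass = 2.43*24.305 + 0.57*55.845 + 1*39.098 + 1*26.982 + 3*28.085 + 12*15.999 + 2*1.008 = 435.232 g/mol, of which 84.255 g is Si.
So Si makes up 84.255/435.232 = 0.1936 of the mass, i.e. 19.36%.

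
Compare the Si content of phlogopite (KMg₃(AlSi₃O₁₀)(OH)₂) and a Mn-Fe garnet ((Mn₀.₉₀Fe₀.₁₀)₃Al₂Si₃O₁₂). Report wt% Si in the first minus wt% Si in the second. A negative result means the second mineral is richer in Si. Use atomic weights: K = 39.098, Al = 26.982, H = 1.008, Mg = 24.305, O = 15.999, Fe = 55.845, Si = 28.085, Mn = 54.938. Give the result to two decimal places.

3.18 percentage points

First mineral: 84.255 g Si in 417.254 g formula = 20.19 wt% Si.
Second mineral: 84.255 g Si in 495.293 g formula = 17.01 wt% Si.
20.19% − 17.01% gives a difference of 3.18 percentage points.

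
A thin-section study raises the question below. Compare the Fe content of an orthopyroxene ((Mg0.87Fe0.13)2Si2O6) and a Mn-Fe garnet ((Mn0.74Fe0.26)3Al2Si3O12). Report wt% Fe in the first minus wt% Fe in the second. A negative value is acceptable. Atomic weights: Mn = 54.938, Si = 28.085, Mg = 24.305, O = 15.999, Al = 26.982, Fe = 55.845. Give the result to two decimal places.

-1.84 percentage points

First mineral: 14.520 g Fe in 208.974 g formula = 6.95 wt% Fe.
Second mineral: 43.559 g Fe in 495.728 g formula = 8.79 wt% Fe.
6.95% − 8.79% gives a difference of -1.84 percentage points.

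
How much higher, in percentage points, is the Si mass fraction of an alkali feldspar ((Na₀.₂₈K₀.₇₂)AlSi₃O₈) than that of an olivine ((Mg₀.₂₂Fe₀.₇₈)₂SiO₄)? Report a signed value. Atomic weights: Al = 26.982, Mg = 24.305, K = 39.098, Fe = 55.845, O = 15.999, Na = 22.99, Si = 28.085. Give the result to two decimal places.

First mineral: 84.255 g Si in 273.817 g formula = 30.77 wt% Si.
Second mineral: 28.085 g Si in 189.893 g formula = 14.79 wt% Si.
30.77% − 14.79% gives a difference of 15.98 percentage points.

15.98 percentage points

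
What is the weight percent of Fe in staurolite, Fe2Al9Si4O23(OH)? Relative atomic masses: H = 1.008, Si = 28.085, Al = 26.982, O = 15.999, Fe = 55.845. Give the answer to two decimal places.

Formula mass = 2×55.845 + 9×26.982 + 4×28.085 + 24×15.999 + 1×1.008 = 851.852 g/mol, of which 111.690 g is Fe.
So Fe makes up 111.690/851.852 = 0.1311 of the mass, i.e. 13.11%.

13.11 weight percent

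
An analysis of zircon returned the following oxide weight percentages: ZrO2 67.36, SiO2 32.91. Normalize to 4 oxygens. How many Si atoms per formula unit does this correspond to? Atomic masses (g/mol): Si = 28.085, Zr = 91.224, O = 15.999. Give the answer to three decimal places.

67.36 wt% ZrO2 ÷ 123.222 g/mol = 0.54666 mol, giving 0.54666 Zr and 1.09332 O.
32.91 wt% SiO2 ÷ 60.083 g/mol = 0.54774 mol, giving 0.54774 Si and 1.09548 O.
Oxygen sums to 2.18880; scaling by 4/2.18880 = 1.82749 puts the formula on 4 O.
Si: 0.54774 × 1.82749 = 1.001 atoms per formula unit.

1.001 Si apfu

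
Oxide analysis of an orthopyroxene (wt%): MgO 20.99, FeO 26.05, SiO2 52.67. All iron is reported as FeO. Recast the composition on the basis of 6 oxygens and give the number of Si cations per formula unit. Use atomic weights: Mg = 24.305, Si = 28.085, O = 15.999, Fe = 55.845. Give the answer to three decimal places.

1.995 Si apfu

MgO (M=40.304): mol = 0.52079; Mg = 0.52079, O = 0.52079.
FeO (M=71.844): mol = 0.36259; Fe = 0.36259, O = 0.36259.
SiO2 (M=60.083): mol = 0.87662; Si = 0.87662, O = 1.75324.
ΣO = 2.63662; factor = 6/ΣO = 2.27564.
Si apfu = 0.87662 × 2.27564 = 1.995.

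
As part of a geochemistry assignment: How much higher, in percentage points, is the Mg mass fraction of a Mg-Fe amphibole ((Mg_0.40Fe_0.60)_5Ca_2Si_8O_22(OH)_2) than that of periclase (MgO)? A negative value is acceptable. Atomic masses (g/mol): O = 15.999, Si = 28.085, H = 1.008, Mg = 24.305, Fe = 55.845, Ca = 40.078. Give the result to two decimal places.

Mg in (Mg_0.40Fe_0.60)_5Ca_2Si_8O_22(OH)_2: molar mass 906.973 g/mol; 2×24.305 = 48.610 g → 5.36 wt%.
Mg in MgO: molar mass 40.304 g/mol; 1×24.305 = 24.305 g → 60.30 wt%.
Difference = 5.36 − 60.30 = -54.94 percentage points.

-54.94 percentage points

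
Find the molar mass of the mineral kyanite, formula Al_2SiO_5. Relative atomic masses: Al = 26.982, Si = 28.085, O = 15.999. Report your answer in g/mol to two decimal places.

M = 2(26.982) + 1(28.085) + 5(15.999)

162.04 g/mol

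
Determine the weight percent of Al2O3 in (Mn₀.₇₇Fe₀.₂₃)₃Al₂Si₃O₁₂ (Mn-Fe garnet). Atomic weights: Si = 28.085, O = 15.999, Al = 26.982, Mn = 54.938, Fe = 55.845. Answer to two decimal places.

20.57 wt%

Molar mass of (Mn₀.₇₇Fe₀.₂₃)₃Al₂Si₃O₁₂ = 2.31·54.938 + 0.69·55.845 + 2·26.982 + 3·28.085 + 12·15.999 = 495.647 g/mol.
Each formula unit contains 2 Al, equivalent to 2/2 = 1.0000 mol Al2O3.
M(Al2O3) = 2×26.982 + 3×15.999 = 101.961 g/mol.
Mass of Al2O3 per formula unit = 1.0000 × 101.961 = 101.961 g.
Al2O3 wt% = 101.961 / 495.647 × 100 = 20.57%.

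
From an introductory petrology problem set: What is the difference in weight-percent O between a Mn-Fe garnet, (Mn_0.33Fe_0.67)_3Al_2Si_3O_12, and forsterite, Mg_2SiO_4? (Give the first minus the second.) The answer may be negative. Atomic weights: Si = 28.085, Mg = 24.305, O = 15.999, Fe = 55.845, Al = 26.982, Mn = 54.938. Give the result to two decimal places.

-6.85 percentage points

First mineral: 191.988 g O in 496.844 g formula = 38.64 wt% O.
Second mineral: 63.996 g O in 140.691 g formula = 45.49 wt% O.
38.64% − 45.49% gives a difference of -6.85 percentage points.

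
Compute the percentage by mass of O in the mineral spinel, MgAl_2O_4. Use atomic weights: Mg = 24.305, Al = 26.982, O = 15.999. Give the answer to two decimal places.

44.98 weight percent

Molar mass of MgAl_2O_4: 1·24.305 + 2·26.982 + 4·15.999 = 142.265 g/mol.
Mass of O per formula unit: 4 × 15.999 = 63.996 g.
Weight fraction O = 63.996 / 142.265 = 0.4498.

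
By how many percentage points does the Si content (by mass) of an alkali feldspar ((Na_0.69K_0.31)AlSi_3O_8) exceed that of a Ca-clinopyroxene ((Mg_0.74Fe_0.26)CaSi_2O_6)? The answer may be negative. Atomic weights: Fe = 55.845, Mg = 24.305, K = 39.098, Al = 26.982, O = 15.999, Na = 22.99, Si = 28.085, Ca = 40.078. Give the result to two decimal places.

First mineral: 84.255 g Si in 267.212 g formula = 31.53 wt% Si.
Second mineral: 56.170 g Si in 224.747 g formula = 24.99 wt% Si.
31.53% − 24.99% gives a difference of 6.54 percentage points.

6.54 percentage points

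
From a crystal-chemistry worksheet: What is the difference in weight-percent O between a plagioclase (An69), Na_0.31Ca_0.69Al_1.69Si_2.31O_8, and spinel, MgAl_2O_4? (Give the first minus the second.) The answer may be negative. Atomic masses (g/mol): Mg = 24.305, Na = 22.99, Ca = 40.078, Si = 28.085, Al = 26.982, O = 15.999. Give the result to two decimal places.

First mineral: 127.992 g O in 273.249 g formula = 46.84 wt% O.
Second mineral: 63.996 g O in 142.265 g formula = 44.98 wt% O.
46.84% − 44.98% gives a difference of 1.86 percentage points.

1.86 percentage points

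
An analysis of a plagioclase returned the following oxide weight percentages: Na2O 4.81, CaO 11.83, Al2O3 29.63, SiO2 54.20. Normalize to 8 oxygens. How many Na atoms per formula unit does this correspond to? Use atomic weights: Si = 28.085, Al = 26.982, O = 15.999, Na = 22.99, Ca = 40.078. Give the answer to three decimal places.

0.419 Na apfu

Na2O (M=61.979): mol = 0.07761; Na = 0.15522, O = 0.07761.
CaO (M=56.077): mol = 0.21096; Ca = 0.21096, O = 0.21096.
Al2O3 (M=101.961): mol = 0.29060; Al = 0.58120, O = 0.87180.
SiO2 (M=60.083): mol = 0.90209; Si = 0.90209, O = 1.80418.
ΣO = 2.96455; factor = 8/ΣO = 2.69855.
Na apfu = 0.15522 × 2.69855 = 0.419.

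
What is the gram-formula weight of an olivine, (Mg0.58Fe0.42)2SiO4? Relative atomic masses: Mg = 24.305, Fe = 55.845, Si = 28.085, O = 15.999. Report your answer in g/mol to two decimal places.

167.18 g/mol

M = 1.16(24.305) + 0.84(55.845) + 1(28.085) + 4(15.999)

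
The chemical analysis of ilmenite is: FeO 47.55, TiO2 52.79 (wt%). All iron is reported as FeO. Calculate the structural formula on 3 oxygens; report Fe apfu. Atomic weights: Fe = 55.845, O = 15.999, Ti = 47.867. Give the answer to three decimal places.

47.55 wt% FeO ÷ 71.844 g/mol = 0.66185 mol, giving 0.66185 Fe and 0.66185 O.
52.79 wt% TiO2 ÷ 79.865 g/mol = 0.66099 mol, giving 0.66099 Ti and 1.32198 O.
Oxygen sums to 1.98383; scaling by 3/1.98383 = 1.51223 puts the formula on 3 O.
Fe: 0.66185 × 1.51223 = 1.001 atoms per formula unit.

1.001 Fe apfu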